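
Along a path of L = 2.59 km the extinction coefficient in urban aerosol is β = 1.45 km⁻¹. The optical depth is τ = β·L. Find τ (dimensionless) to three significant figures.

3.76

τ = β·L = 1.45 × 2.59 = 3.7555.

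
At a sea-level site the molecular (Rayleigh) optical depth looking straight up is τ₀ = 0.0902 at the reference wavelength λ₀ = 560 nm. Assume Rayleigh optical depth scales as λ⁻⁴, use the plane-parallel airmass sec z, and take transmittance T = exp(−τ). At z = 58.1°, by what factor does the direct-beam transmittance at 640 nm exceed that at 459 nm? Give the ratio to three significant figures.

Airmass: sec 58.1° = 1.8924.
τ(640 nm) = 0.0902 × (560/640)⁴ × 1.8924 = 0.0902 × 0.5862 × 1.8924 = 0.1001.
τ(459 nm) = 0.0902 × (560/459)⁴ × 1.8924 = 0.0902 × 2.2157 × 1.8924 = 0.3782.
T(640)/T(459) = exp(τ_B − τ_A) = exp(0.2781) = 1.3207.

1.32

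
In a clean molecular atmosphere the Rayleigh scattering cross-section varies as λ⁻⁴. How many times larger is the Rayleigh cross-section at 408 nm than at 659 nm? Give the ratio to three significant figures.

6.81

Rayleigh scattering ∝ λ⁻⁴, so the ratio of coefficients is the inverse fourth power of the wavelength ratio.
σ(408)/σ(659) = (659/408)⁴ = (1.6152)⁴ = 6.806.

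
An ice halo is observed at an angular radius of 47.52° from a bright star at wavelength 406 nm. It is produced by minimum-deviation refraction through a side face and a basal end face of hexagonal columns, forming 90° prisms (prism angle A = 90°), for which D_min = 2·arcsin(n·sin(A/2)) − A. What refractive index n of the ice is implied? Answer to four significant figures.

1.318

Rearranging: n = sin((D_min + A)/2) / sin(A/2).
(D_min + A)/2 = (47.52° + 90°)/2 = 68.760°.
n = sin 68.760° / sin 45° = 0.9321 / 0.7071 = 1.3181.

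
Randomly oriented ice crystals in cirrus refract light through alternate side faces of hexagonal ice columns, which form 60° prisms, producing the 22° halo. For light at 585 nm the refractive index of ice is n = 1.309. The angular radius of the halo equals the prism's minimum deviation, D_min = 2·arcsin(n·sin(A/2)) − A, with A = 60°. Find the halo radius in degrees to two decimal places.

21.76°

n·sin(A/2) = 1.309 × sin 30° = 1.309 × 0.5000 = 0.6545.
D_min = 2·arcsin(0.6545) − 60° = 2 × 40.882° − 60° = 21.763°.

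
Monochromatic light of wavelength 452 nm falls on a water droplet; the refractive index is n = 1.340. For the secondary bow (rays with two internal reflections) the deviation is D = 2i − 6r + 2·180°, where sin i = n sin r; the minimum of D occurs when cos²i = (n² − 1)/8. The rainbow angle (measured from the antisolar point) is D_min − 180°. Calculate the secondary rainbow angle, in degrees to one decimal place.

cos²i = (1.79560 − 1)/8 = 0.09945; i = arccos(0.31536) = 71.618°.
sin r = sin 71.618°/1.340 = 0.70819; r = 45.088°.
D_min = 2·71.618° − 6·45.088° + 360° = 232.709°.
Rainbow angle = D_min − 180° = 52.709°.

52.7°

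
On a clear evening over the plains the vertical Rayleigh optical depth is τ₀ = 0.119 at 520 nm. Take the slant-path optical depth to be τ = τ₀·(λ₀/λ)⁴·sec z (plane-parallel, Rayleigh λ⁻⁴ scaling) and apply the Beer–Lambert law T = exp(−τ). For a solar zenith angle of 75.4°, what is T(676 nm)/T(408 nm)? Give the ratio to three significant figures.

2.95

Airmass: sec 75.4° = 3.9672.
τ(676 nm) = 0.119 × (520/676)⁴ × 3.9672 = 0.119 × 0.3501 × 3.9672 = 0.1653.
τ(408 nm) = 0.119 × (520/408)⁴ × 3.9672 = 0.119 × 2.6386 × 3.9672 = 1.2457.
T(676)/T(408) = exp(τ_B − τ_A) = exp(1.0804) = 2.9458.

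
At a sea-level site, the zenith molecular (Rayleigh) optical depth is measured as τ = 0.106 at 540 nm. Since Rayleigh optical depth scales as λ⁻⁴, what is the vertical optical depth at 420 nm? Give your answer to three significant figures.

τ(420 nm) = τ(540 nm) × (540/420)⁴ = 0.106 × (1.2857)⁴ = 0.106 × 2.7326 = 0.2897.

0.290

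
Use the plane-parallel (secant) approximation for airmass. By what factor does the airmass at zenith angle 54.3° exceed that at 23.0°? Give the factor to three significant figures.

X(54.3°)/X(23.0°) = sec 54.3° / sec 23.0° = cos 23.0° / cos 54.3° = 0.9205/0.5835 = 1.5774.

1.58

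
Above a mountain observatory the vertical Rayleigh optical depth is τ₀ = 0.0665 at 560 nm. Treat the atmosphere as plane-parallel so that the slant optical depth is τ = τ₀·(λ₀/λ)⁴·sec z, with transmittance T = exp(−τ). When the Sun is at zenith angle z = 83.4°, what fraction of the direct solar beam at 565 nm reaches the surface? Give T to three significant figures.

0.572

sec 83.4° = 8.7004.
τ = 0.0665 × (560/565)⁴ × 8.7004 = 0.0665 × 0.9651 × 8.7004 = 0.5584.
T = exp(−0.5584) = 0.5721.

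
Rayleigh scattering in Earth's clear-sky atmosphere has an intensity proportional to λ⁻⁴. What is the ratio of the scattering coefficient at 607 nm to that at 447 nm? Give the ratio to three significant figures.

0.294

Rayleigh scattering ∝ λ⁻⁴, so the ratio of coefficients is the inverse fourth power of the wavelength ratio.
σ(607)/σ(447) = (447/607)⁴ = (0.7364)⁴ = 0.2941.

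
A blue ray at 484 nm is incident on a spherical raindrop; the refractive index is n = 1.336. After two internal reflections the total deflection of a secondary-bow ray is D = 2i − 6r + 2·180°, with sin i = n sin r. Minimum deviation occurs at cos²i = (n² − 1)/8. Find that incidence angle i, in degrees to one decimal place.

cos²i = (1.336² − 1)/8 = (1.78490 − 1)/8 = 0.09811.
cos i = 0.31323, so i = 71.746°.

71.7°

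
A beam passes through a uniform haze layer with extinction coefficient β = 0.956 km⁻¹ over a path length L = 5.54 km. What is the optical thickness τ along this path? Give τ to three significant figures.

τ = β·L = 0.956 × 5.54 = 5.2962.

5.30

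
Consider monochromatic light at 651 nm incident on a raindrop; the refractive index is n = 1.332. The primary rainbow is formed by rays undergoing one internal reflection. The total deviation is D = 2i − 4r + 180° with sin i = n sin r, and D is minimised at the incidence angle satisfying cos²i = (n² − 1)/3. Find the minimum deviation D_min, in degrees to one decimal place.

137.8°

cos²i = (1.77422 − 1)/3 = 0.25807; i = arccos(0.50801) = 59.469°.
sin r = sin 59.469°/1.332 = 0.64666; r = 40.290°.
D_min = 2·59.469° − 4·40.290° + 180° = 137.776°.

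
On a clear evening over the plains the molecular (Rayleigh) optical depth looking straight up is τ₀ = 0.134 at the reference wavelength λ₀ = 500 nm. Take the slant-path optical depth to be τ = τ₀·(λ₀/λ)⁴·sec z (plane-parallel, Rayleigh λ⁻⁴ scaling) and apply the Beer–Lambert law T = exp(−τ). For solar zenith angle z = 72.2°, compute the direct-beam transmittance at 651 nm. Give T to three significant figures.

sec 72.2° = 3.2712.
τ = 0.134 × (500/651)⁴ × 3.2712 = 0.134 × 0.3480 × 3.2712 = 0.1525.
T = exp(−0.1525) = 0.8585.

0.859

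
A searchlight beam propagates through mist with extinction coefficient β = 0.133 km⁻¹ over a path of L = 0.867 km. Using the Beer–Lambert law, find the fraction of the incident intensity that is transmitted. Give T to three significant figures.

0.891

τ = β·L = 0.133 × 0.867 = 0.1153.
T = exp(−0.1153) = 0.8911.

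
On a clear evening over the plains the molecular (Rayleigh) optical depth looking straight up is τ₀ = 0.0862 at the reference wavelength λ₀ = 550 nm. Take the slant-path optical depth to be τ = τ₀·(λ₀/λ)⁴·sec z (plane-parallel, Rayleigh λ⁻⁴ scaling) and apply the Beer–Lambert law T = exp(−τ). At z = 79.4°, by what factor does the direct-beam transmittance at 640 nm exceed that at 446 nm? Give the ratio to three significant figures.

2.29

Airmass: sec 79.4° = 5.4362.
τ(640 nm) = 0.0862 × (550/640)⁴ × 5.4362 = 0.0862 × 0.5454 × 5.4362 = 0.2556.
τ(446 nm) = 0.0862 × (550/446)⁴ × 5.4362 = 0.0862 × 2.3127 × 5.4362 = 1.0837.
T(640)/T(446) = exp(τ_B − τ_A) = exp(0.8281) = 2.2890.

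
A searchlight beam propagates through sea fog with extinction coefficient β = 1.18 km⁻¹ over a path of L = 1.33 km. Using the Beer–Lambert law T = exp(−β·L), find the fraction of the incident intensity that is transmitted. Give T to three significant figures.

τ = β·L = 1.18 × 1.33 = 1.5694.
T = exp(−1.5694) = 0.2082.

0.208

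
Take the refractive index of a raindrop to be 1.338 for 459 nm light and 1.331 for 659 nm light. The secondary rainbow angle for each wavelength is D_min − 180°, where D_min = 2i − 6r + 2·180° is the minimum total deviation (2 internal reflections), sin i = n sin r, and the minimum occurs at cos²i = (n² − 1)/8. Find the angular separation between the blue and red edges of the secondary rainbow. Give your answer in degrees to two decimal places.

1.83°

At 459 nm (n = 1.338): cos²i = 0.09878 → i = 71.682°, r = 45.195°, D_min = 232.193°, rainbow angle = 52.193°.
At 659 nm (n = 1.331): cos²i = 0.09645 → i = 71.907°, r = 45.575°, D_min = 230.365°, rainbow angle = 50.365°.
Angular width = |52.193° − 50.365°| = 1.828°.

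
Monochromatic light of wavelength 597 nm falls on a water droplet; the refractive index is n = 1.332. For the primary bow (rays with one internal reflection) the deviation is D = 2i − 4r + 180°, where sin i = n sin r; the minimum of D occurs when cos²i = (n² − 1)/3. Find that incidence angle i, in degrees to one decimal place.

cos²i = (1.332² − 1)/3 = (1.77422 − 1)/3 = 0.25807.
cos i = 0.50801, so i = 59.469°.

59.5°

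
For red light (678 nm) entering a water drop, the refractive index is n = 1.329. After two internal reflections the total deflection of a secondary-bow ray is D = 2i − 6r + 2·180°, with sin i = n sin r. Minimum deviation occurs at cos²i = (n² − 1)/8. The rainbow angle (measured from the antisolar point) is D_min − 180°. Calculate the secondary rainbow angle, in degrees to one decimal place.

cos²i = (1.76624 − 1)/8 = 0.09578; i = arccos(0.30948) = 71.972°.
sin r = sin 71.972°/1.329 = 0.71550; r = 45.685°.
D_min = 2·71.972° − 6·45.685° + 360° = 229.837°.
Rainbow angle = D_min − 180° = 49.837°.

49.8°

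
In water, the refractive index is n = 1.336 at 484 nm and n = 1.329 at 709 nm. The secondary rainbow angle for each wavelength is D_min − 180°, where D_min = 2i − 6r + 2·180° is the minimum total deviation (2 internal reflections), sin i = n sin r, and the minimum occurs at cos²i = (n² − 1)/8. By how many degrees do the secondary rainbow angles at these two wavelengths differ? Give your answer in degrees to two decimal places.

At 484 nm (n = 1.336): cos²i = 0.09811 → i = 71.746°, r = 45.303°, D_min = 231.674°, rainbow angle = 51.674°.
At 709 nm (n = 1.329): cos²i = 0.09578 → i = 71.972°, r = 45.685°, D_min = 229.837°, rainbow angle = 49.837°.
Angular width = |51.674° − 49.837°| = 1.837°.

1.84°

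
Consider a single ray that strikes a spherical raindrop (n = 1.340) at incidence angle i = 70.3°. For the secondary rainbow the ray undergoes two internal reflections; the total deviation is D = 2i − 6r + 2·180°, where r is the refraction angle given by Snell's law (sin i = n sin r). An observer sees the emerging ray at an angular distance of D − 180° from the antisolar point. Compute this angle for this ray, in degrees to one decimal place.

sin r = sin 70.3° / 1.340 = 0.9415/1.340 = 0.7026; r = 44.64°.
D = 2·70.3° − 6·44.64° + 2·180° = 140.60° − 267.81° + 360° = 232.79°.
Angle from antisolar point = D − 180° = 52.79°.

52.8°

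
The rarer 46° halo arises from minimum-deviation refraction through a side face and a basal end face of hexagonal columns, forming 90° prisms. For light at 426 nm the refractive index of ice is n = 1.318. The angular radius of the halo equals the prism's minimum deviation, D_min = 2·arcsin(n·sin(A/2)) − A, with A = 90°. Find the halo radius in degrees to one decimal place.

47.5°

n·sin(A/2) = 1.318 × sin 45° = 1.318 × 0.7071 = 0.9320.
D_min = 2·arcsin(0.9320) − 90° = 2 × 68.743° − 90° = 47.487°.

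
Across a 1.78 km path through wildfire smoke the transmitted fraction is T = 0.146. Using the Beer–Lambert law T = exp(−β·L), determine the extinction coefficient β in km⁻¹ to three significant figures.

1.08 km⁻¹

Beer–Lambert: T = exp(−βL) ⇒ β = −ln(T)/L = −ln(0.146)/1.78 = 1.9241/1.78 = 1.081 km⁻¹.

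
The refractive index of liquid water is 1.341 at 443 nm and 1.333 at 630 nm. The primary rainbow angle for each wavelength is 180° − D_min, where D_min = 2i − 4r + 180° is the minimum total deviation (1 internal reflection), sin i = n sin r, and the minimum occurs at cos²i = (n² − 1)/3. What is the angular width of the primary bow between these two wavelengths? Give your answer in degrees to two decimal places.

At 443 nm (n = 1.341): cos²i = 0.26609 → i = 58.946°, r = 39.705°, D_min = 139.071°, rainbow angle = 40.929°.
At 630 nm (n = 1.333): cos²i = 0.25896 → i = 59.410°, r = 40.225°, D_min = 137.922°, rainbow angle = 42.078°.
Angular width = |40.929° − 42.078°| = 1.149°.

1.15°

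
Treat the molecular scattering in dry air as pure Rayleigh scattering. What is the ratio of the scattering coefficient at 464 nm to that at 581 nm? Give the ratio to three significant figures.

2.46

Rayleigh scattering ∝ λ⁻⁴, so the ratio of coefficients is the inverse fourth power of the wavelength ratio.
σ(464)/σ(581) = (581/464)⁴ = (1.2522)⁴ = 2.458.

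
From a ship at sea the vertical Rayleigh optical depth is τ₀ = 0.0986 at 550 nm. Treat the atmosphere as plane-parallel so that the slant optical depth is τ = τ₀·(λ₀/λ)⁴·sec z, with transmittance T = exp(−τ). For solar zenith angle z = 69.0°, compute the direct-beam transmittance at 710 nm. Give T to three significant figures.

sec 69.0° = 2.7904.
τ = 0.0986 × (550/710)⁴ × 2.7904 = 0.0986 × 0.3601 × 2.7904 = 0.0991.
T = exp(−0.0991) = 0.9057.

0.906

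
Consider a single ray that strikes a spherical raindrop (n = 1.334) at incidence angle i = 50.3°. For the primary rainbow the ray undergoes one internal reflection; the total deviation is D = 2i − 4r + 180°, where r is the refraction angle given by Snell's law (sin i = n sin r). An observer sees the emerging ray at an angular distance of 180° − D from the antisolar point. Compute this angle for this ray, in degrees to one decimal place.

sin r = sin 50.3° / 1.334 = 0.7694/1.334 = 0.5768; r = 35.22°.
D = 2·50.3° − 4·35.22° + 180° = 100.60° − 140.89° + 180° = 139.71°.
Angle from antisolar point = 180° − D = 40.29°.

40.3°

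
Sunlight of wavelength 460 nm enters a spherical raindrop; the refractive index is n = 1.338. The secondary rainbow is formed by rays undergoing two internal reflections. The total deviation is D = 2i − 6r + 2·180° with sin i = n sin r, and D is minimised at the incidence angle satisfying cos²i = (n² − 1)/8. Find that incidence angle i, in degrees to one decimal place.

cos²i = (1.338² − 1)/8 = (1.79024 − 1)/8 = 0.09878.
cos i = 0.31429, so i = 71.682°.

71.7°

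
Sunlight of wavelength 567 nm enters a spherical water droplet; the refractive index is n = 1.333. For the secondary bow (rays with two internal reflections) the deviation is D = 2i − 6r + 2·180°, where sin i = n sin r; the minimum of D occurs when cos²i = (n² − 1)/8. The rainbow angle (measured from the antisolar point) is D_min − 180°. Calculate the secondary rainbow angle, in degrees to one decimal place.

cos²i = (1.77689 − 1)/8 = 0.09711; i = arccos(0.31163) = 71.843°.
sin r = sin 71.843°/1.333 = 0.71283; r = 45.466°.
D_min = 2·71.843° − 6·45.466° + 360° = 230.891°.
Rainbow angle = D_min − 180° = 50.891°.

50.9°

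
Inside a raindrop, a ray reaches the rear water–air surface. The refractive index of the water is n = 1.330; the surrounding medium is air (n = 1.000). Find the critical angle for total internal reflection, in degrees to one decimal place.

sin θ_c = n_air / n = 1.000 / 1.330 = 0.7519.
θ_c = arcsin(0.7519) = 48.75°.

48.8°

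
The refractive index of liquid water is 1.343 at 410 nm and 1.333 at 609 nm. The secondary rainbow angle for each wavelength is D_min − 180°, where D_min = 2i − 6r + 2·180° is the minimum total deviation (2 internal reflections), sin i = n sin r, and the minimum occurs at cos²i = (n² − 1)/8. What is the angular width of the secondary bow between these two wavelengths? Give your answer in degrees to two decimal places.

At 410 nm (n = 1.343): cos²i = 0.10046 → i = 71.522°, r = 44.928°, D_min = 233.478°, rainbow angle = 53.478°.
At 609 nm (n = 1.333): cos²i = 0.09711 → i = 71.843°, r = 45.466°, D_min = 230.891°, rainbow angle = 50.891°.
Angular width = |53.478° − 50.891°| = 2.587°.

2.59°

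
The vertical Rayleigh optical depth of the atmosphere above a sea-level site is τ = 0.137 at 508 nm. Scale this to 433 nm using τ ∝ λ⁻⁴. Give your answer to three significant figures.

τ(433 nm) = τ(508 nm) × (508/433)⁴ = 0.137 × (1.1732)⁴ = 0.137 × 1.8945 = 0.2596.

0.260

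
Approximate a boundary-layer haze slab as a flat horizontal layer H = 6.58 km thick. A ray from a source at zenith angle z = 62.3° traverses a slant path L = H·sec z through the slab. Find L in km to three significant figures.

14.2 km

sec z = 1/cos 62.3° = 2.1513.
L = 6.58 × 2.1513 = 14.155 km.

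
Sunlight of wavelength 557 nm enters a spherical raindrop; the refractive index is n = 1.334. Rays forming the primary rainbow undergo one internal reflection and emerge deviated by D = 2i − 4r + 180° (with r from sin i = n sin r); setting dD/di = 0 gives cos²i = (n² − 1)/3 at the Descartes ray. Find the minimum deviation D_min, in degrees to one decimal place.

cos²i = (1.77956 − 1)/3 = 0.25985; i = arccos(0.50976) = 59.352°.
sin r = sin 59.352°/1.334 = 0.64492; r = 40.159°.
D_min = 2·59.352° − 4·40.159° + 180° = 138.067°.

138.1°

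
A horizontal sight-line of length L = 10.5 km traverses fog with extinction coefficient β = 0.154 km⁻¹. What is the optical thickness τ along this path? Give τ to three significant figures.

1.62

τ = β·L = 0.154 × 10.5 = 1.6170.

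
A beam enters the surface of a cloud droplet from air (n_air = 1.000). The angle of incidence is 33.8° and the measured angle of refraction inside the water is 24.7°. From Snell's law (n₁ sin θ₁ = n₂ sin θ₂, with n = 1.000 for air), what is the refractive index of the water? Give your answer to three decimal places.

1.331

n = sin θ_i / sin θ_r = sin 33.8° / sin 24.7° = 0.5563 / 0.4179 = 1.3313.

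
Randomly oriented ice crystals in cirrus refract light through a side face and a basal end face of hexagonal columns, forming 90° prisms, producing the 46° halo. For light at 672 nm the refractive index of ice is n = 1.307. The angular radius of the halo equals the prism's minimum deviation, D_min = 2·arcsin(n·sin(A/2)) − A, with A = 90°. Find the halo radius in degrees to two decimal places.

45.09°

n·sin(A/2) = 1.307 × sin 45° = 1.307 × 0.7071 = 0.9242.
D_min = 2·arcsin(0.9242) − 90° = 2 × 67.546° − 90° = 45.093°.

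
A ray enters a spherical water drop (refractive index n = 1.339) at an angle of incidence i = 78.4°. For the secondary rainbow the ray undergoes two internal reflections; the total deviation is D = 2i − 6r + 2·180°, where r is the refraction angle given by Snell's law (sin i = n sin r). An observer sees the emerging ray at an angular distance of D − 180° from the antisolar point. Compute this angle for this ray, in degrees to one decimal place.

54.7°

sin r = sin 78.4° / 1.339 = 0.9796/1.339 = 0.7316; r = 47.02°.
D = 2·78.4° − 6·47.02° + 2·180° = 156.80° − 282.11° + 360° = 234.69°.
Angle from antisolar point = D − 180° = 54.69°.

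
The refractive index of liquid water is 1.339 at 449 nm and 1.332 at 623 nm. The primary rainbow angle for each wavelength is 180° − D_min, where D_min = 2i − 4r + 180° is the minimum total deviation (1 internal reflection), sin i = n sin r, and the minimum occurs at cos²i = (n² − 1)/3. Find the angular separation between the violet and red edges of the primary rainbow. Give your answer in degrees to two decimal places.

At 449 nm (n = 1.339): cos²i = 0.26431 → i = 59.062°, r = 39.834°, D_min = 138.786°, rainbow angle = 41.214°.
At 623 nm (n = 1.332): cos²i = 0.25807 → i = 59.469°, r = 40.290°, D_min = 137.776°, rainbow angle = 42.224°.
Angular width = |41.214° − 42.224°| = 1.010°.

1.01°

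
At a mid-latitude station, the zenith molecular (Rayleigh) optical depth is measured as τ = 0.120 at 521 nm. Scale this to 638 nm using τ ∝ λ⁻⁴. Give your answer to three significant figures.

0.0534

τ(638 nm) = τ(521 nm) × (521/638)⁴ = 0.120 × (0.8166)⁴ = 0.120 × 0.4447 = 0.0534.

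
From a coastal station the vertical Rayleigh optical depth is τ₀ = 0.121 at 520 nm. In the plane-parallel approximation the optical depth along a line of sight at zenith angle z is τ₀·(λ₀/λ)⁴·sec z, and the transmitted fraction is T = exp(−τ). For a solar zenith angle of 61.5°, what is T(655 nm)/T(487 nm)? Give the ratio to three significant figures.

Airmass: sec 61.5° = 2.0957.
τ(655 nm) = 0.121 × (520/655)⁴ × 2.0957 = 0.121 × 0.3972 × 2.0957 = 0.1007.
τ(487 nm) = 0.121 × (520/487)⁴ × 2.0957 = 0.121 × 1.2999 × 2.0957 = 0.3296.
T(655)/T(487) = exp(τ_B − τ_A) = exp(0.2289) = 1.2572.

1.26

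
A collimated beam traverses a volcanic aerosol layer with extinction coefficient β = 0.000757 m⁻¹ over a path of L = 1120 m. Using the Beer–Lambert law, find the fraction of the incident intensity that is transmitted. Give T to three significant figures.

τ = β·L = 0.000757 × 1120 = 0.8478.
T = exp(−0.8478) = 0.4283.

0.428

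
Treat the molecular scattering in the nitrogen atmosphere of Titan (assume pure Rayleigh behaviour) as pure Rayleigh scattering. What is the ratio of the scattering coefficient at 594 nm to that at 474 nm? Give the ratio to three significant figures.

Rayleigh scattering ∝ λ⁻⁴, so the ratio of coefficients is the inverse fourth power of the wavelength ratio.
σ(594)/σ(474) = (474/594)⁴ = (0.7980)⁴ = 0.4055.

0.405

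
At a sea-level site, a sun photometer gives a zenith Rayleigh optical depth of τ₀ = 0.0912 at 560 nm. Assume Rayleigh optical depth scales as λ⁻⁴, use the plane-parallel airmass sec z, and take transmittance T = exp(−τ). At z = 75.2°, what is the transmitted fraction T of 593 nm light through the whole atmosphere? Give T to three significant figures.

sec 75.2° = 3.9147.
τ = 0.0912 × (560/593)⁴ × 3.9147 = 0.0912 × 0.7953 × 3.9147 = 0.2839.
T = exp(−0.2839) = 0.7528.

0.753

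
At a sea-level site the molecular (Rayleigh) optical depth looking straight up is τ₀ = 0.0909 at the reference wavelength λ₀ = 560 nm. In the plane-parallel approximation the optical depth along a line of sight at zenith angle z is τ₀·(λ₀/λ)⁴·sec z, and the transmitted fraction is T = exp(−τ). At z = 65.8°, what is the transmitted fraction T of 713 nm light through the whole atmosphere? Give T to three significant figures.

0.919

sec 65.8° = 2.4395.
τ = 0.0909 × (560/713)⁴ × 2.4395 = 0.0909 × 0.3805 × 2.4395 = 0.0844.
T = exp(−0.0844) = 0.9191.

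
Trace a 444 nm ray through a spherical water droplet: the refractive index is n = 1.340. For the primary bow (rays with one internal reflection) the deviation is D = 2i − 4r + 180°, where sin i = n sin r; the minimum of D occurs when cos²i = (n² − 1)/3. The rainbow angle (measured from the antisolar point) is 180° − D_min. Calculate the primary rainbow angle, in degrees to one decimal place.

cos²i = (1.79560 − 1)/3 = 0.26520; i = arccos(0.51498) = 59.004°.
sin r = sin 59.004°/1.340 = 0.63971; r = 39.770°.
D_min = 2·59.004° − 4·39.770° + 180° = 138.929°.
Rainbow angle = 180° − D_min = 41.071°.

41.1°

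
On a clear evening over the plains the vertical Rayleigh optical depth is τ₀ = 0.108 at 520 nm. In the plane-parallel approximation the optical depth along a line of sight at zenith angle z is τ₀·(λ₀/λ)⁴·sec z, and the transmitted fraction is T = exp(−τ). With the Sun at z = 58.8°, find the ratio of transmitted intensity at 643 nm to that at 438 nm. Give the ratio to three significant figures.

Airmass: sec 58.8° = 1.9304.
τ(643 nm) = 0.108 × (520/643)⁴ × 1.9304 = 0.108 × 0.4277 × 1.9304 = 0.0892.
τ(438 nm) = 0.108 × (520/438)⁴ × 1.9304 = 0.108 × 1.9866 × 1.9304 = 0.4142.
T(643)/T(438) = exp(τ_B − τ_A) = exp(0.3250) = 1.3840.

1.38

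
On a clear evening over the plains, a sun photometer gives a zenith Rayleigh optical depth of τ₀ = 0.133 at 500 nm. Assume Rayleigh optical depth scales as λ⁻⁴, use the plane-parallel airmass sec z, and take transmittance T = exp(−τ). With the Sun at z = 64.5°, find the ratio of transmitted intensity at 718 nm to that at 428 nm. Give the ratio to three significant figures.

1.65

Airmass: sec 64.5° = 2.3228.
τ(718 nm) = 0.133 × (500/718)⁴ × 2.3228 = 0.133 × 0.2352 × 2.3228 = 0.0727.
τ(428 nm) = 0.133 × (500/428)⁴ × 2.3228 = 0.133 × 1.8625 × 2.3228 = 0.5754.
T(718)/T(428) = exp(τ_B − τ_A) = exp(0.5028) = 1.6533.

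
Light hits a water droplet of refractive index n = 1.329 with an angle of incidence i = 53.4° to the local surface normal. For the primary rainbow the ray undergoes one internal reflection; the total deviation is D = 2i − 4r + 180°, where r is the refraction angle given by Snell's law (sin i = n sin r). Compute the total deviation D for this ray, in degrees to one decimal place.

sin r = sin 53.4° / 1.329 = 0.8028/1.329 = 0.6041; r = 37.16°.
D = 2·53.4° − 4·37.16° + 180° = 106.80° − 148.65° + 180° = 138.15°.

138.2°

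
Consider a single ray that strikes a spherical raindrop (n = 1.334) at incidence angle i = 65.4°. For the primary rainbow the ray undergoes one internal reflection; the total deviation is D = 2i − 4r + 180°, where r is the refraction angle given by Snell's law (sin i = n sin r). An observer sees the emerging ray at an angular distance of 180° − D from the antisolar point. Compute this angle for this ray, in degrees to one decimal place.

sin r = sin 65.4° / 1.334 = 0.9092/1.334 = 0.6816; r = 42.97°.
D = 2·65.4° − 4·42.97° + 180° = 130.80° − 171.87° + 180° = 138.93°.
Angle from antisolar point = 180° − D = 41.07°.

41.1°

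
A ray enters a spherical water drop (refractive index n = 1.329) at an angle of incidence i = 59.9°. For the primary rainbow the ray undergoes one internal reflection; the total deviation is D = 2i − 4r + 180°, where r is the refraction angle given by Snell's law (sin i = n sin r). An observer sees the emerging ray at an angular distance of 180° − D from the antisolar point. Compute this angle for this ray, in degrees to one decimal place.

42.7°

sin r = sin 59.9° / 1.329 = 0.8652/1.329 = 0.6510; r = 40.62°.
D = 2·59.9° − 4·40.62° + 180° = 119.80° − 162.46° + 180° = 137.34°.
Angle from antisolar point = 180° − D = 42.66°.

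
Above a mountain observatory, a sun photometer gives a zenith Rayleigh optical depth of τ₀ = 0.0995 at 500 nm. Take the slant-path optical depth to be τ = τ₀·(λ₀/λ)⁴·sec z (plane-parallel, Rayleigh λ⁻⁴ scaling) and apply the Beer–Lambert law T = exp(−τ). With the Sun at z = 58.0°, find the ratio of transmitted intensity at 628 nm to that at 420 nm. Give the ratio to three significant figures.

1.35

Airmass: sec 58.0° = 1.8871.
τ(628 nm) = 0.0995 × (500/628)⁴ × 1.8871 = 0.0995 × 0.4018 × 1.8871 = 0.0754.
τ(420 nm) = 0.0995 × (500/420)⁴ × 1.8871 = 0.0995 × 2.0086 × 1.8871 = 0.3771.
T(628)/T(420) = exp(τ_B − τ_A) = exp(0.3017) = 1.3521.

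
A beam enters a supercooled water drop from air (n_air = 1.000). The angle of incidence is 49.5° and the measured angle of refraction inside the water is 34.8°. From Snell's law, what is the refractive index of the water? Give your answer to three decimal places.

n = sin θ_i / sin θ_r = sin 49.5° / sin 34.8° = 0.7604 / 0.5707 = 1.3324.

1.332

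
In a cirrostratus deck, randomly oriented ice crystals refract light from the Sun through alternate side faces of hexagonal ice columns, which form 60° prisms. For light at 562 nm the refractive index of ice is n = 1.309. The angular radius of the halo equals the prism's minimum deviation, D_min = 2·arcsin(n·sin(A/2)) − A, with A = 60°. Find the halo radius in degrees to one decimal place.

21.8°

n·sin(A/2) = 1.309 × sin 30° = 1.309 × 0.5000 = 0.6545.
D_min = 2·arcsin(0.6545) − 60° = 2 × 40.882° − 60° = 21.763°.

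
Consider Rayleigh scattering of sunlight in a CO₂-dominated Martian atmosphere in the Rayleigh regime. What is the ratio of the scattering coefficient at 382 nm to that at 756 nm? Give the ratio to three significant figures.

Rayleigh scattering ∝ λ⁻⁴, so the ratio of coefficients is the inverse fourth power of the wavelength ratio.
σ(382)/σ(756) = (756/382)⁴ = (1.9791)⁴ = 15.34.

15.3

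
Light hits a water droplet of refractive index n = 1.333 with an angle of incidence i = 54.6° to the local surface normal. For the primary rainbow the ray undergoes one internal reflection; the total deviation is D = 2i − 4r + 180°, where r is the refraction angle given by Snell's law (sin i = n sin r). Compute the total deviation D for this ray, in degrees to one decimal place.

sin r = sin 54.6° / 1.333 = 0.8151/1.333 = 0.6115; r = 37.70°.
D = 2·54.6° − 4·37.70° + 180° = 109.20° − 150.79° + 180° = 138.41°.

138.4°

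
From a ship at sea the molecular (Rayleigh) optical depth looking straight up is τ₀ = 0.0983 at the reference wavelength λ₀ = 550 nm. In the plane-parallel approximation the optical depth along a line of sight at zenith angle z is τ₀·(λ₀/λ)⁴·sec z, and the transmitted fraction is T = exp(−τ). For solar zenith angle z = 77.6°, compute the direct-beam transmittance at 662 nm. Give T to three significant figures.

sec 77.6° = 4.6569.
τ = 0.0983 × (550/662)⁴ × 4.6569 = 0.0983 × 0.4765 × 4.6569 = 0.2181.
T = exp(−0.2181) = 0.8040.

0.804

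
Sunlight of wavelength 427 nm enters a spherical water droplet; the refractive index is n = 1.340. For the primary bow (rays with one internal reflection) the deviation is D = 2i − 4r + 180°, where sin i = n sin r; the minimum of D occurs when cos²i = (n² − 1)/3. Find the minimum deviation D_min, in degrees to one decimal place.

cos²i = (1.79560 − 1)/3 = 0.26520; i = arccos(0.51498) = 59.004°.
sin r = sin 59.004°/1.340 = 0.63971; r = 39.770°.
D_min = 2·59.004° − 4·39.770° + 180° = 138.929°.

138.9°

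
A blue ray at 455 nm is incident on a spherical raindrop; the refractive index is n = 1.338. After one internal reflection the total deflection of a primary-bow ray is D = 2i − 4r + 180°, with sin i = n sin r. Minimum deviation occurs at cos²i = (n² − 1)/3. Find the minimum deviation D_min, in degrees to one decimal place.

138.6°

cos²i = (1.79024 − 1)/3 = 0.26341; i = arccos(0.51324) = 59.120°.
sin r = sin 59.120°/1.338 = 0.64144; r = 39.899°.
D_min = 2·59.120° − 4·39.899° + 180° = 138.643°.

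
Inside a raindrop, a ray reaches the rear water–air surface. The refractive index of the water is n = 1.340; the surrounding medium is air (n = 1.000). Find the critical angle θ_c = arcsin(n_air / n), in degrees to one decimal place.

48.3°

sin θ_c = n_air / n = 1.000 / 1.340 = 0.7463.
θ_c = arcsin(0.7463) = 48.27°.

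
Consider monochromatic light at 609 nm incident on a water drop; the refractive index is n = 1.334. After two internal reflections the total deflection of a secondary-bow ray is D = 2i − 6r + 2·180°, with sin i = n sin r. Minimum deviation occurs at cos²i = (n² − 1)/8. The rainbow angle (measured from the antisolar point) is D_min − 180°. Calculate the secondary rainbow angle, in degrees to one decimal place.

cos²i = (1.77956 − 1)/8 = 0.09744; i = arccos(0.31216) = 71.810°.
sin r = sin 71.810°/1.334 = 0.71217; r = 45.411°.
D_min = 2·71.810° − 6·45.411° + 360° = 231.153°.
Rainbow angle = D_min − 180° = 51.153°.

51.2°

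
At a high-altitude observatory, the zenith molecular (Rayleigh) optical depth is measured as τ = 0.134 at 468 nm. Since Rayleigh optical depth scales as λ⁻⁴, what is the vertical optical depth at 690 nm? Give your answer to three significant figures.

τ(690 nm) = τ(468 nm) × (468/690)⁴ = 0.134 × (0.6783)⁴ = 0.134 × 0.2116 = 0.0284.

0.0284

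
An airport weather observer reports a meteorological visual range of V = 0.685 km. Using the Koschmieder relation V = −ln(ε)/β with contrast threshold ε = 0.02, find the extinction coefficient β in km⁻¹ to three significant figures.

β = −ln(0.02) / V = 3.912 / 0.685 = 5.7110 km⁻¹.

5.71 km⁻¹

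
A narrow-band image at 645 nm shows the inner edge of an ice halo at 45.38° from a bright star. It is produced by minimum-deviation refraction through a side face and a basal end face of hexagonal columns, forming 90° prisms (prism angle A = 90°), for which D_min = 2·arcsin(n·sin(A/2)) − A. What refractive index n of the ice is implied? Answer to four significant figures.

1.308

Rearranging: n = sin((D_min + A)/2) / sin(A/2).
(D_min + A)/2 = (45.38° + 90°)/2 = 67.690°.
n = sin 67.690° / sin 45° = 0.9251 / 0.7071 = 1.3084.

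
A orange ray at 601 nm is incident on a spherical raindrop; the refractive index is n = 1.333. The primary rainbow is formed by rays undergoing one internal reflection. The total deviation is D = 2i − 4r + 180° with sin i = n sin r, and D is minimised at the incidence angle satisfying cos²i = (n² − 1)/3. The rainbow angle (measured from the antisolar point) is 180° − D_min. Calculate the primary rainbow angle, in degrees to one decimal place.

cos²i = (1.77689 − 1)/3 = 0.25896; i = arccos(0.50888) = 59.410°.
sin r = sin 59.410°/1.333 = 0.64579; r = 40.225°.
D_min = 2·59.410° − 4·40.225° + 180° = 137.922°.
Rainbow angle = 180° − D_min = 42.078°.

42.1°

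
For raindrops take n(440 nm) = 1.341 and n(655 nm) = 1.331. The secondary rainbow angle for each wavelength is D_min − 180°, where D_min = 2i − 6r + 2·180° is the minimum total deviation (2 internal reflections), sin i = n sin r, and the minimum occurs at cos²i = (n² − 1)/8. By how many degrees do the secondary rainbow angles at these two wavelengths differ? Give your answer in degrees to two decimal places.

2.60°

At 440 nm (n = 1.341): cos²i = 0.09979 → i = 71.586°, r = 45.034°, D_min = 232.966°, rainbow angle = 52.966°.
At 655 nm (n = 1.331): cos²i = 0.09645 → i = 71.907°, r = 45.575°, D_min = 230.365°, rainbow angle = 50.365°.
Angular width = |52.966° − 50.365°| = 2.601°.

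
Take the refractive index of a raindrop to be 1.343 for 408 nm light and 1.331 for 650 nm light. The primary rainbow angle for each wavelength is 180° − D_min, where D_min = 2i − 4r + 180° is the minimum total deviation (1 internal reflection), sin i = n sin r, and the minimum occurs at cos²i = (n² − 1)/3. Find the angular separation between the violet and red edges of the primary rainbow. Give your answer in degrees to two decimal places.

At 408 nm (n = 1.343): cos²i = 0.26788 → i = 58.830°, r = 39.577°, D_min = 139.354°, rainbow angle = 40.646°.
At 650 nm (n = 1.331): cos²i = 0.25719 → i = 59.527°, r = 40.356°, D_min = 137.630°, rainbow angle = 42.370°.
Angular width = |40.646° − 42.370°| = 1.724°.

1.72°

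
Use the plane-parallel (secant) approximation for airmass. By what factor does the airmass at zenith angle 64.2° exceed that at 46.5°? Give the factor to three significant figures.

X(64.2°)/X(46.5°) = sec 64.2° / sec 46.5° = cos 46.5° / cos 64.2° = 0.6884/0.4352 = 1.5816.

1.58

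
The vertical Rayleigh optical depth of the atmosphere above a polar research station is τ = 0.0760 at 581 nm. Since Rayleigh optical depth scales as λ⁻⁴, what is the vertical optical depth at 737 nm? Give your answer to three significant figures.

0.0294

τ(737 nm) = τ(581 nm) × (581/737)⁴ = 0.0760 × (0.7883)⁴ = 0.0760 × 0.3862 = 0.0294.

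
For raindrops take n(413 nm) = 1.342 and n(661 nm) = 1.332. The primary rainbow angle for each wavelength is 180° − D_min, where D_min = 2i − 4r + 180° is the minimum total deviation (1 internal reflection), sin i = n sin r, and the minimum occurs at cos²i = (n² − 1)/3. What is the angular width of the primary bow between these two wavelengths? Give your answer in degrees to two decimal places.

1.44°

At 413 nm (n = 1.342): cos²i = 0.26699 → i = 58.888°, r = 39.641°, D_min = 139.213°, rainbow angle = 40.787°.
At 661 nm (n = 1.332): cos²i = 0.25807 → i = 59.469°, r = 40.290°, D_min = 137.776°, rainbow angle = 42.224°.
Angular width = |40.787° − 42.224°| = 1.437°.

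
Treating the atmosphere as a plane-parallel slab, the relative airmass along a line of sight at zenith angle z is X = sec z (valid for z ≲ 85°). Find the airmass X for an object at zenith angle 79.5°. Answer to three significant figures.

X = sec z = 1/cos 79.5° = 1/0.1822 = 5.4874.

5.49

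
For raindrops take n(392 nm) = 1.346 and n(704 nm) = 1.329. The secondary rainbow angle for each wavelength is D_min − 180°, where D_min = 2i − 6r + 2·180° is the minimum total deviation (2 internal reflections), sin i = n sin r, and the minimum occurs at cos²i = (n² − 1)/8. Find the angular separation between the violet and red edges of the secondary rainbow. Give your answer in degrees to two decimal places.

At 392 nm (n = 1.346): cos²i = 0.10146 → i = 71.426°, r = 44.768°, D_min = 234.241°, rainbow angle = 54.241°.
At 704 nm (n = 1.329): cos²i = 0.09578 → i = 71.972°, r = 45.685°, D_min = 229.837°, rainbow angle = 49.837°.
Angular width = |54.241° − 49.837°| = 4.404°.

4.40°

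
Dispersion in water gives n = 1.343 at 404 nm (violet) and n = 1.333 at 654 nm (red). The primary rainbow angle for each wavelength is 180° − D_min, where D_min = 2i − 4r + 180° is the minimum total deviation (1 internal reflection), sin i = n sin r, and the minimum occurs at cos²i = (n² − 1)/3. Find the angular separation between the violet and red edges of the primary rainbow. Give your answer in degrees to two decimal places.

1.43°

At 404 nm (n = 1.343): cos²i = 0.26788 → i = 58.830°, r = 39.577°, D_min = 139.354°, rainbow angle = 40.646°.
At 654 nm (n = 1.333): cos²i = 0.25896 → i = 59.410°, r = 40.225°, D_min = 137.922°, rainbow angle = 42.078°.
Angular width = |40.646° − 42.078°| = 1.432°.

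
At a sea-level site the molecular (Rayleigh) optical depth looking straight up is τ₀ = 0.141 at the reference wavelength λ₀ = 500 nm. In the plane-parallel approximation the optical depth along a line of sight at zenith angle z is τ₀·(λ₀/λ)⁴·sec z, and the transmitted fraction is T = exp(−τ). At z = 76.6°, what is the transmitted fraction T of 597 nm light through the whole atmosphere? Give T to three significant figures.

sec 76.6° = 4.3150.
τ = 0.141 × (500/597)⁴ × 4.3150 = 0.141 × 0.4920 × 4.3150 = 0.2994.
T = exp(−0.2994) = 0.7413.

0.741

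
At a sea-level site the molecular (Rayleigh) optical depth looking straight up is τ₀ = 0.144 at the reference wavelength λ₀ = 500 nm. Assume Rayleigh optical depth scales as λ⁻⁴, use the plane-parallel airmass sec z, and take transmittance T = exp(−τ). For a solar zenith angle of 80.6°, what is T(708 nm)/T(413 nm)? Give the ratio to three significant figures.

Airmass: sec 80.6° = 6.1227.
τ(708 nm) = 0.144 × (500/708)⁴ × 6.1227 = 0.144 × 0.2487 × 6.1227 = 0.2193.
τ(413 nm) = 0.144 × (500/413)⁴ × 6.1227 = 0.144 × 2.1482 × 6.1227 = 1.8940.
T(708)/T(413) = exp(τ_B − τ_A) = exp(1.6747) = 5.3373.

5.34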